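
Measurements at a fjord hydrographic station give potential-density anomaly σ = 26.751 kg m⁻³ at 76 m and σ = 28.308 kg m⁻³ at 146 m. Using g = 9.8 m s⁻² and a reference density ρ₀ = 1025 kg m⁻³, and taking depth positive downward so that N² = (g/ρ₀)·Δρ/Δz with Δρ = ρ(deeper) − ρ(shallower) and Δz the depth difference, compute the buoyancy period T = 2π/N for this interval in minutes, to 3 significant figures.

Δρ = 1028.308 − 1026.751 = 1.557 kg m⁻³ over Δz = 146 − 76 = 70 m.
N² = (9.8/1025) × (1.557/70) = 2.1266 × 10⁻⁴ s⁻².
N = √(2.1266 × 10⁻⁴) = 0.014583 rad s⁻¹, so T = 2π/N = 430.86 s = 7.1810 min ≈ 7.18 min.

7.18 min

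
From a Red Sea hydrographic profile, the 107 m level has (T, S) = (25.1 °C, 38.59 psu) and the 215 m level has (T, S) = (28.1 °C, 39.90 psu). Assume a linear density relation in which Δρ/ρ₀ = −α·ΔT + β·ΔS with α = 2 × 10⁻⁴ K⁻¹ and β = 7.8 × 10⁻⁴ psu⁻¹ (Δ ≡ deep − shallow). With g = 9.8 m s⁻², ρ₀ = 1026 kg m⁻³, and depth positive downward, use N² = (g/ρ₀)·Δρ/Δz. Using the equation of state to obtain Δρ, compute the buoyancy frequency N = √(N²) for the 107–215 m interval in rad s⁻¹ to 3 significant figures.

ΔT = +3.0 K, ΔS = +1.31 psu (deep − shallow).
Δρ/ρ₀ = −αΔT + βΔS = -6.00 × 10⁻⁴ + 1.0218 × 10⁻³ = 4.218 × 10⁻⁴, so Δρ ≈ 0.4328 kg m⁻³.
N² = (g/ρ₀)·Δρ/Δz = g·(Δρ/ρ₀)/Δz = 9.8 × 4.218 × 10⁻⁴ / 108 = 3.8274 × 10⁻⁵ s⁻².
N = √(3.8274 × 10⁻⁵) = 6.1866 × 10⁻³ rad s⁻¹ ≈ 6.19 × 10⁻³ rad s⁻¹.

6.19 × 10⁻³ rad s⁻¹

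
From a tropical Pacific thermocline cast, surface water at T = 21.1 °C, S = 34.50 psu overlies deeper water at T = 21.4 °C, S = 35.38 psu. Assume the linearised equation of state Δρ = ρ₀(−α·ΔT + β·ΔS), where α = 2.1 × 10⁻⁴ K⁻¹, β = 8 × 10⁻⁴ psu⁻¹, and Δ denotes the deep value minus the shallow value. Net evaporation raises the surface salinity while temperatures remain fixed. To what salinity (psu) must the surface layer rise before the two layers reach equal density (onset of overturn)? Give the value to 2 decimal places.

35.30 psu

Neutral buoyancy requires −α(T_deep − T_surf) + β(S_deep − S_surf′) = 0.
S_surf′ = S_deep − (α/β)·ΔT = 35.38 − (2.1 × 10⁻⁴/8 × 10⁻⁴)·(+0.3) = 35.3013 psu.
Increase required: 35.3013 − 34.50 = 0.8013 psu.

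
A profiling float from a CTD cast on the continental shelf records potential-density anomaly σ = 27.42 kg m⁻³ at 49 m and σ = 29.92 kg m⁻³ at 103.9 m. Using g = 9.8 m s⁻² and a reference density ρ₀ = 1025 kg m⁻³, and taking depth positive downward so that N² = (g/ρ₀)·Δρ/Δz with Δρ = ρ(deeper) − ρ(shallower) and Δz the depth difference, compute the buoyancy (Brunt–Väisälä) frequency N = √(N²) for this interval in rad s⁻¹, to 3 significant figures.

Δρ = 1029.92 − 1027.42 = 2.50 kg m⁻³ over Δz = 103.9 − 49 = 54.9 m.
N² = (9.8/1025) × (2.50/54.9) = 4.3538 × 10⁻⁴ s⁻².
N = √(4.3538 × 10⁻⁴) = 0.020866 rad s⁻¹ ≈ 0.0209 rad s⁻¹.

0.0209 rad s⁻¹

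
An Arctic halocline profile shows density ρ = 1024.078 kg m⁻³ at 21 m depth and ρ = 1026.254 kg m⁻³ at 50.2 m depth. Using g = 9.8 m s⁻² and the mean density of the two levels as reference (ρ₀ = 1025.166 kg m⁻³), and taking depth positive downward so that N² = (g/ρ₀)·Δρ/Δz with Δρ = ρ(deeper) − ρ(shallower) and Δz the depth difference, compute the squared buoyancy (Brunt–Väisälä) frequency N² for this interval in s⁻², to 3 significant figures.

Δρ = 1026.254 − 1024.078 = 2.176 kg m⁻³ over Δz = 50.2 − 21 = 29.2 m.
N² = (9.8/1025.166) × (2.176/29.2) = 7.1237 × 10⁻⁴ s⁻² ≈ 7.12 × 10⁻⁴ s⁻².

7.12 × 10⁻⁴ s⁻²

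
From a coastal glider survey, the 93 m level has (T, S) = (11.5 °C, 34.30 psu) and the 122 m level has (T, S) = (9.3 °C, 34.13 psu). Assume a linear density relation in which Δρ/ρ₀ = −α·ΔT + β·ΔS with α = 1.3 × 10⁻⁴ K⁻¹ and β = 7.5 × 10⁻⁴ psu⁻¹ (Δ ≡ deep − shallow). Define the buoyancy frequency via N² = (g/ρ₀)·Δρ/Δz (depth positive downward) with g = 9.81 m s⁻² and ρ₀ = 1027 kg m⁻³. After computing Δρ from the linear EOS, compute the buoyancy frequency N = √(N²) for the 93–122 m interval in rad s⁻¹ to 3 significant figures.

7.32 × 10⁻³ rad s⁻¹

ΔT = -2.2 K, ΔS = -0.17 psu (deep − shallow).
Δρ/ρ₀ = −αΔT + βΔS = 2.86 × 10⁻⁴ − 1.275 × 10⁻⁴ = 1.585 × 10⁻⁴, so Δρ ≈ 0.1628 kg m⁻³.
N² = (g/ρ₀)·Δρ/Δz = g·(Δρ/ρ₀)/Δz = 9.81 × 1.585 × 10⁻⁴ / 29 = 5.3617 × 10⁻⁵ s⁻².
N = √(5.3617 × 10⁻⁵) = 7.3224 × 10⁻³ rad s⁻¹ ≈ 7.32 × 10⁻³ rad s⁻¹.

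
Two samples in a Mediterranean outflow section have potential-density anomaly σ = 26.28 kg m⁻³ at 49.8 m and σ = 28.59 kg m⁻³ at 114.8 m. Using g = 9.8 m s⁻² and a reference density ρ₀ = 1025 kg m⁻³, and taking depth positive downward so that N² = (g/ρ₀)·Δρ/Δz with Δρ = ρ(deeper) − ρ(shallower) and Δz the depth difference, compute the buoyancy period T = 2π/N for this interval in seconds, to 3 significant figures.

Δρ = 1028.59 − 1026.28 = 2.31 kg m⁻³ over Δz = 114.8 − 49.8 = 65 m.
N² = (9.8/1025) × (2.31/65) = 3.3978 × 10⁻⁴ s⁻².
N = √(3.3978 × 10⁻⁴) = 0.018433 rad s⁻¹, so T = 2π/N = 340.87 s ≈ 341 s.
A positive N² confirms static stability across the interval.

341 s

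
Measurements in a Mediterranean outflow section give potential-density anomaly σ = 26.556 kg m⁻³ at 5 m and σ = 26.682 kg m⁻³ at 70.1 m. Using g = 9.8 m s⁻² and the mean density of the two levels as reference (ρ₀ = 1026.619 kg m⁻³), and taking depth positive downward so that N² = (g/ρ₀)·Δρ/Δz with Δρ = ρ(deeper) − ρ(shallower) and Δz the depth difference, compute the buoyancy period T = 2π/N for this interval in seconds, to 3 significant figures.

Δρ = 1026.682 − 1026.556 = 0.126 kg m⁻³ over Δz = 70.1 − 5 = 65.1 m.
N² = (9.8/1026.619) × (0.126/65.1) = 1.8476 × 10⁻⁵ s⁻².
N = √(1.8476 × 10⁻⁵) = 4.2984 × 10⁻³ rad s⁻¹, so T = 2π/N = 1.4617 × 10³ s ≈ 1.46 × 10³ s.

1.46 × 10³ s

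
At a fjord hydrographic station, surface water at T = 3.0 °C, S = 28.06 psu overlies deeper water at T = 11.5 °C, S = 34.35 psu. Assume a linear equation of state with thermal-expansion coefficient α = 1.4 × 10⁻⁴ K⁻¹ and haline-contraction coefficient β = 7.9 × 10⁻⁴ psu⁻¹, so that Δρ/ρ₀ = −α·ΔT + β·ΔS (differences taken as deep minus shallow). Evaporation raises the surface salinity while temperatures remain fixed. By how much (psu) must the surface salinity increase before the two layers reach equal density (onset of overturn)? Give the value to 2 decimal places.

Neutral buoyancy requires −α(T_deep − T_surf) + β(S_deep − S_surf′) = 0.
S_surf′ = S_deep − (α/β)·ΔT = 34.35 − (1.4 × 10⁻⁴/7.9 × 10⁻⁴)·(+8.5) = 32.8437 psu.
Increase required: 32.8437 − 28.06 = 4.7837 psu.

4.78 psu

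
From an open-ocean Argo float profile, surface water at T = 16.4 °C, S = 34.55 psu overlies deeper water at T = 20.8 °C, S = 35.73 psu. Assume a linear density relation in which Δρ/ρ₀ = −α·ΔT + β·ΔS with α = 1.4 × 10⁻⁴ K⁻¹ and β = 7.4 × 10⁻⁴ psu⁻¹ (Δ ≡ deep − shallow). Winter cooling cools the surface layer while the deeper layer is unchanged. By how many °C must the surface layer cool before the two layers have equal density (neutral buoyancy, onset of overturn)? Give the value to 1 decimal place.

Neutral buoyancy requires Δρ = 0, i.e. −α(T_deep − T_surf′) + β(S_deep − S_surf) = 0.
T_surf′ = T_deep − (β/α)·ΔS = 20.8 − (7.4 × 10⁻⁴/1.4 × 10⁻⁴)·(+1.18) = 14.563 °C.
Cooling required: 16.4 − (14.563) = 1.837 °C.

1.8 °C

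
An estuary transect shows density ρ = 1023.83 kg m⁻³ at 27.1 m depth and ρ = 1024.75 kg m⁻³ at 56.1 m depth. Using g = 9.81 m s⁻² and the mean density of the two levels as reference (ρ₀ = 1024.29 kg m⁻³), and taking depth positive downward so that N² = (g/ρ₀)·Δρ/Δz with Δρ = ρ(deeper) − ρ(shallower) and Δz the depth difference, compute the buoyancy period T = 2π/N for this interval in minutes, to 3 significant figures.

6.01 min

Δρ = 1024.75 − 1023.83 = 0.92 kg m⁻³ over Δz = 56.1 − 27.1 = 29 m.
N² = (9.81/1024.29) × (0.92/29) = 3.0383 × 10⁻⁴ s⁻².
N = √(3.0383 × 10⁻⁴) = 0.017431 rad s⁻¹, so T = 2π/N = 360.46 s = 6.0077 min ≈ 6.01 min.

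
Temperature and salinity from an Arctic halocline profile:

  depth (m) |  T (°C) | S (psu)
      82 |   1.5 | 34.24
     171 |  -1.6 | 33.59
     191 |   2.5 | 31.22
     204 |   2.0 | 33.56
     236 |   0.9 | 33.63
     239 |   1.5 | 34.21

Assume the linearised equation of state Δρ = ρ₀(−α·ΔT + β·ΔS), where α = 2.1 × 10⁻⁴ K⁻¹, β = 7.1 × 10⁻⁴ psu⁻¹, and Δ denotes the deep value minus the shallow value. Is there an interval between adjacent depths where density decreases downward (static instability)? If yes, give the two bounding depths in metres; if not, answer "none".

Evaluate Δρ/ρ₀ = −αΔT + βΔS across each adjacent pair:
  82–171 m: −αΔT+βΔS = −(2.1 × 10⁻⁴)(-3.1)+(7.1 × 10⁻⁴)(-0.65) = 1.9 × 10⁻⁴ → stable
  171–191 m: −αΔT+βΔS = −(2.1 × 10⁻⁴)(+4.1)+(7.1 × 10⁻⁴)(-2.37) = -2.5 × 10⁻³ → UNSTABLE
  191–204 m: −αΔT+βΔS = −(2.1 × 10⁻⁴)(-0.5)+(7.1 × 10⁻⁴)(+2.34) = 1.8 × 10⁻³ → stable
  204–236 m: −αΔT+βΔS = −(2.1 × 10⁻⁴)(-1.1)+(7.1 × 10⁻⁴)(+0.07) = 2.8 × 10⁻⁴ → stable
  236–239 m: −αΔT+βΔS = −(2.1 × 10⁻⁴)(+0.6)+(7.1 × 10⁻⁴)(+0.58) = 2.9 × 10⁻⁴ → stable
The 171–191 m interval has Δρ < 0: lighter water underlies denser water.

171–191 m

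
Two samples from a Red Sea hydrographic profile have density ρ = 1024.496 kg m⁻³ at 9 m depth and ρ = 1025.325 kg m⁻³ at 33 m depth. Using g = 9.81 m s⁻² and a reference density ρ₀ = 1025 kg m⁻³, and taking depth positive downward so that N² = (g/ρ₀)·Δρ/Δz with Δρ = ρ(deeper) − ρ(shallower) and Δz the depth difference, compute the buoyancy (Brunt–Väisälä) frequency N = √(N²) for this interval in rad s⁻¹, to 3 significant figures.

Δρ = 1025.325 − 1024.496 = 0.829 kg m⁻³ over Δz = 33 − 9 = 24 m.
N² = (9.81/1025) × (0.829/24) = 3.3059 × 10⁻⁴ s⁻².
N = √(3.3059 × 10⁻⁴) = 0.018182 rad s⁻¹ ≈ 0.0182 rad s⁻¹.
N² > 0, so the interval is statically stable.

0.0182 rad s⁻¹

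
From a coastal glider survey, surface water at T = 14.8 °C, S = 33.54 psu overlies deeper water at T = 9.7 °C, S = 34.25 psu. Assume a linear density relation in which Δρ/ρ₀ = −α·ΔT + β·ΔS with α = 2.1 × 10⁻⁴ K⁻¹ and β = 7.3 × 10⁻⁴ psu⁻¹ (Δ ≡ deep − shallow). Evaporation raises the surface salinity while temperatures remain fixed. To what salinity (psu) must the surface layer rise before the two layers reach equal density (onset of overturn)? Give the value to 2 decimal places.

35.72 psu

Neutral buoyancy requires −α(T_deep − T_surf) + β(S_deep − S_surf′) = 0.
S_surf′ = S_deep − (α/β)·ΔT = 34.25 − (2.1 × 10⁻⁴/7.3 × 10⁻⁴)·(-5.1) = 35.7171 psu.
Increase required: 35.7171 − 33.54 = 2.1771 psu.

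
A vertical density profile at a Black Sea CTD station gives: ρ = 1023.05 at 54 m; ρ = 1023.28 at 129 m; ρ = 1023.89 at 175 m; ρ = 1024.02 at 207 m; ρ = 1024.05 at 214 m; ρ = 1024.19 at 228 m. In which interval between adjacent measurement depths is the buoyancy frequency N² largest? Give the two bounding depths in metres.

Compute the density gradient over each adjacent pair:
  54–129 m: Δρ/Δz = 0.23/75 = 3.1 × 10⁻³ kg m⁻⁴
  129–175 m: Δρ/Δz = 0.61/46 = 0.013 kg m⁻⁴
  175–207 m: Δρ/Δz = 0.13/32 = 4.1 × 10⁻³ kg m⁻⁴
  207–214 m: Δρ/Δz = 0.03/7 = 4.3 × 10⁻³ kg m⁻⁴
  214–228 m: Δρ/Δz = 0.14/14 = 0.010 kg m⁻⁴
The largest gradient is in the 129–175 m interval — the pycnocline.

129–175 m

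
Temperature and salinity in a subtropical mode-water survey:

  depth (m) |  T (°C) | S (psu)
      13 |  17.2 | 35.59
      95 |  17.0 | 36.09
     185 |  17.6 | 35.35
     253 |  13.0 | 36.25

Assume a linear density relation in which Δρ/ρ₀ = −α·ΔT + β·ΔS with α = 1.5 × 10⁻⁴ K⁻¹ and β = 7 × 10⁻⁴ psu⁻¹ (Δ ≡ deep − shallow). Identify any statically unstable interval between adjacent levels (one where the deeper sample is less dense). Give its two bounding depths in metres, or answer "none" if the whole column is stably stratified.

Evaluate Δρ/ρ₀ = −αΔT + βΔS across each adjacent pair:
  13–95 m: −αΔT+βΔS = −(1.5 × 10⁻⁴)(-0.2)+(7 × 10⁻⁴)(+0.50) = 3.8 × 10⁻⁴ → stable
  95–185 m: −αΔT+βΔS = −(1.5 × 10⁻⁴)(+0.6)+(7 × 10⁻⁴)(-0.74) = -6.1 × 10⁻⁴ → UNSTABLE
  185–253 m: −αΔT+βΔS = −(1.5 × 10⁻⁴)(-4.6)+(7 × 10⁻⁴)(+0.90) = 1.3 × 10⁻³ → stable
The 95–185 m interval has Δρ < 0: lighter water underlies denser water.

95–185 m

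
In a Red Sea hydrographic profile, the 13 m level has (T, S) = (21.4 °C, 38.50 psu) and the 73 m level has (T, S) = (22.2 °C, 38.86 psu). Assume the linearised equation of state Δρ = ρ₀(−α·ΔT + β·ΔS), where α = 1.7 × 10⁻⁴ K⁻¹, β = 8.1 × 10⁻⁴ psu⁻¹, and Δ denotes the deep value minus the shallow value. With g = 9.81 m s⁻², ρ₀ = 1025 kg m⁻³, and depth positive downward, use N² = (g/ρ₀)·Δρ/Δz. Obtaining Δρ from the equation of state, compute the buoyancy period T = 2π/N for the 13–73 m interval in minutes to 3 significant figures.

ΔT = +0.8 K, ΔS = +0.36 psu (deep − shallow).
Δρ/ρ₀ = −αΔT + βΔS = -1.36 × 10⁻⁴ + 2.916 × 10⁻⁴ = 1.556 × 10⁻⁴, so Δρ ≈ 0.1595 kg m⁻³.
N² = (g/ρ₀)·Δρ/Δz = g·(Δρ/ρ₀)/Δz = 9.81 × 1.556 × 10⁻⁴ / 60 = 2.5441 × 10⁻⁵ s⁻².
N = √(2.5441 × 10⁻⁵) = 5.0439 × 10⁻³ rad s⁻¹ → T = 2π/N = 1.2457 × 10³ s = 20.762 min ≈ 20.8 min.

20.8 min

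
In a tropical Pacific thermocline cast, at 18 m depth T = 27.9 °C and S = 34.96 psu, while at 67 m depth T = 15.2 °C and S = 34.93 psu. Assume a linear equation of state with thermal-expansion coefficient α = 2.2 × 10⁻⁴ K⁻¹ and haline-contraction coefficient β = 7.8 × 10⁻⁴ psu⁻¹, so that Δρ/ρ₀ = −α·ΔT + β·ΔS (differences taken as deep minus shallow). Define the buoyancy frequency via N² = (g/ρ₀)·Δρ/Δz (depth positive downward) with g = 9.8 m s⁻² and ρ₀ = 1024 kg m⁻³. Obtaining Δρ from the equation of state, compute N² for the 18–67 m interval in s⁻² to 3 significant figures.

ΔT = -12.7 K, ΔS = -0.03 psu (deep − shallow).
Δρ/ρ₀ = −αΔT + βΔS = 2.794 × 10⁻³ − 2.34 × 10⁻⁵ = 2.7706 × 10⁻³, so Δρ ≈ 2.837 kg m⁻³.
N² = (g/ρ₀)·Δρ/Δz = g·(Δρ/ρ₀)/Δz = 9.8 × 2.7706 × 10⁻³ / 49 = 5.5412 × 10⁻⁴ s⁻² ≈ 5.54 × 10⁻⁴ s⁻².

5.54 × 10⁻⁴ s⁻²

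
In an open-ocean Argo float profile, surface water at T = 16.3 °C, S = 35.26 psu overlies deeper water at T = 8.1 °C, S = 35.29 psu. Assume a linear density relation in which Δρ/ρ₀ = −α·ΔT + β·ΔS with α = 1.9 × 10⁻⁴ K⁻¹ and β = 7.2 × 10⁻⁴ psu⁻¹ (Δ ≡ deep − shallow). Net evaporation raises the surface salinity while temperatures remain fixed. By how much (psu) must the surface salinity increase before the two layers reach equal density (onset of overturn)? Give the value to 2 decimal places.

2.19 psu

Neutral buoyancy requires −α(T_deep − T_surf) + β(S_deep − S_surf′) = 0.
S_surf′ = S_deep − (α/β)·ΔT = 35.29 − (1.9 × 10⁻⁴/7.2 × 10⁻⁴)·(-8.2) = 37.4539 psu.
Increase required: 37.4539 − 35.26 = 2.1939 psu.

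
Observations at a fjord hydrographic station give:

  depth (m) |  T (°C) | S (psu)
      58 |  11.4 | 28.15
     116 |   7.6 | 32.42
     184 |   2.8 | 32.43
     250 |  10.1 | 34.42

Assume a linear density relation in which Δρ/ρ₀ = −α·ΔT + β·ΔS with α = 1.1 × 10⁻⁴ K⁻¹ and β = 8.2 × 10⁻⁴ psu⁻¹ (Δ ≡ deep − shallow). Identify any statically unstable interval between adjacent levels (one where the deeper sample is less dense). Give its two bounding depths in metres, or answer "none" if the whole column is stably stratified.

Evaluate Δρ/ρ₀ = −αΔT + βΔS across each adjacent pair:
  58–116 m: −αΔT+βΔS = −(1.1 × 10⁻⁴)(-3.8)+(8.2 × 10⁻⁴)(+4.27) = 3.9 × 10⁻³ → stable
  116–184 m: −αΔT+βΔS = −(1.1 × 10⁻⁴)(-4.8)+(8.2 × 10⁻⁴)(+0.01) = 5.4 × 10⁻⁴ → stable
  184–250 m: −αΔT+βΔS = −(1.1 × 10⁻⁴)(+7.3)+(8.2 × 10⁻⁴)(+1.99) = 8.3 × 10⁻⁴ → stable
Every interval has Δρ > 0: the column is stably stratified throughout.

none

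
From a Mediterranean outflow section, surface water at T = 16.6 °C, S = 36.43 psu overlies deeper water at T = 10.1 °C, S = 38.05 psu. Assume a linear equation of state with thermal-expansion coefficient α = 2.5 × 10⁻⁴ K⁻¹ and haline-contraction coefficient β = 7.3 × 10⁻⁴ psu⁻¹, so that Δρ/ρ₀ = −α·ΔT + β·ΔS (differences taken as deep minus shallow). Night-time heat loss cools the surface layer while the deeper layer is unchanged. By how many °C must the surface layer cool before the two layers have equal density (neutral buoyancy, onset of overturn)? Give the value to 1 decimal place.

Neutral buoyancy requires Δρ = 0, i.e. −α(T_deep − T_surf′) + β(S_deep − S_surf) = 0.
T_surf′ = T_deep − (β/α)·ΔS = 10.1 − (7.3 × 10⁻⁴/2.5 × 10⁻⁴)·(+1.62) = 5.370 °C.
Cooling required: 16.6 − (5.370) = 11.230 °C.

11.2 °C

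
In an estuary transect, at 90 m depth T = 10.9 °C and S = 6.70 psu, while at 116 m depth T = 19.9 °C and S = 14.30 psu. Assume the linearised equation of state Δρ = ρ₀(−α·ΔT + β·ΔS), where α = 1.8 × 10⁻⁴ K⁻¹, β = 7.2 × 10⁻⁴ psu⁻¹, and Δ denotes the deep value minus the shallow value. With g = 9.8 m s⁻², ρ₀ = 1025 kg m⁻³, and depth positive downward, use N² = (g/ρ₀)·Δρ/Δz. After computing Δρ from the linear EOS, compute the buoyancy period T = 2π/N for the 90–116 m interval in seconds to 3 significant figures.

165 s

ΔT = +9.0 K, ΔS = +7.60 psu (deep − shallow).
Δρ/ρ₀ = −αΔT + βΔS = -1.62 × 10⁻³ + 5.472 × 10⁻³ = 3.852 × 10⁻³, so Δρ ≈ 3.948 kg m⁻³.
N² = (g/ρ₀)·Δρ/Δz = g·(Δρ/ρ₀)/Δz = 9.8 × 3.852 × 10⁻³ / 26 = 1.4519 × 10⁻³ s⁻².
N = √(1.4519 × 10⁻³) = 0.038104 rad s⁻¹ → T = 2π/N = 164.90 s ≈ 165 s.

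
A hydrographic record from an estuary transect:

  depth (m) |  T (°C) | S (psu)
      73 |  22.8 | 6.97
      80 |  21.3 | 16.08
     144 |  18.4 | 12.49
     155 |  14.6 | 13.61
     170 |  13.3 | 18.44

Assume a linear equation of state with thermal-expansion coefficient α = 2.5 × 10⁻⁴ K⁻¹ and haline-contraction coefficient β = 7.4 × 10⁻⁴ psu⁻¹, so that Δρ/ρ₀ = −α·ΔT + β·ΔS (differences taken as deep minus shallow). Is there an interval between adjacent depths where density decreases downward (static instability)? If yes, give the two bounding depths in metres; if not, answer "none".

Evaluate Δρ/ρ₀ = −αΔT + βΔS across each adjacent pair:
  73–80 m: −αΔT+βΔS = −(2.5 × 10⁻⁴)(-1.5)+(7.4 × 10⁻⁴)(+9.11) = 7.1 × 10⁻³ → stable
  80–144 m: −αΔT+βΔS = −(2.5 × 10⁻⁴)(-2.9)+(7.4 × 10⁻⁴)(-3.59) = -1.9 × 10⁻³ → UNSTABLE
  144–155 m: −αΔT+βΔS = −(2.5 × 10⁻⁴)(-3.8)+(7.4 × 10⁻⁴)(+1.12) = 1.8 × 10⁻³ → stable
  155–170 m: −αΔT+βΔS = −(2.5 × 10⁻⁴)(-1.3)+(7.4 × 10⁻⁴)(+4.83) = 3.9 × 10⁻³ → stable
The 80–144 m interval has Δρ < 0: lighter water underlies denser water.

80–144 m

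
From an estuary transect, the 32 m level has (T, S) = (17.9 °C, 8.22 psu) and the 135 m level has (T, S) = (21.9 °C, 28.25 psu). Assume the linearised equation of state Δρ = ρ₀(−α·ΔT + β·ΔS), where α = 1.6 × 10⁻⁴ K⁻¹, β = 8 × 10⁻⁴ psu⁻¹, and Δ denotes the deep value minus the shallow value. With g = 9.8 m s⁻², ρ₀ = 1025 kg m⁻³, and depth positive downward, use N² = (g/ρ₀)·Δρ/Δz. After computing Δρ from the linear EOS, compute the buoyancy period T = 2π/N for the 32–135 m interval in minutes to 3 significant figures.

ΔT = +4.0 K, ΔS = +20.03 psu (deep − shallow).
Δρ/ρ₀ = −αΔT + βΔS = -6.40 × 10⁻⁴ + 0.016024 = 0.015384, so Δρ ≈ 15.77 kg m⁻³.
N² = (g/ρ₀)·Δρ/Δz = g·(Δρ/ρ₀)/Δz = 9.8 × 0.015384 / 103 = 1.4637 × 10⁻³ s⁻².
N = √(1.4637 × 10⁻³) = 0.038258 rad s⁻¹ → T = 2π/N = 164.23 s = 2.7372 min ≈ 2.74 min.

2.74 min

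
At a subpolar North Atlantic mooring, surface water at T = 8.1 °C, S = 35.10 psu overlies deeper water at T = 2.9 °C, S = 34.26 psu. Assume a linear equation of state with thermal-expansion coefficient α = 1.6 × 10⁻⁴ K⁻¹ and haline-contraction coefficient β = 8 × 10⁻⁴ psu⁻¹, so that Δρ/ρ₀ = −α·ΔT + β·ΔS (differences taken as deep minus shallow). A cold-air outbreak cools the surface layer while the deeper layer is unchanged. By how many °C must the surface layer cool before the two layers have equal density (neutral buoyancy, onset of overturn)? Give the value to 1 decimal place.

1.0 °C

Neutral buoyancy requires Δρ = 0, i.e. −α(T_deep − T_surf′) + β(S_deep − S_surf) = 0.
T_surf′ = T_deep − (β/α)·ΔS = 2.9 − (8 × 10⁻⁴/1.6 × 10⁻⁴)·(-0.84) = 7.100 °C.
Cooling required: 8.1 − (7.100) = 1.000 °C.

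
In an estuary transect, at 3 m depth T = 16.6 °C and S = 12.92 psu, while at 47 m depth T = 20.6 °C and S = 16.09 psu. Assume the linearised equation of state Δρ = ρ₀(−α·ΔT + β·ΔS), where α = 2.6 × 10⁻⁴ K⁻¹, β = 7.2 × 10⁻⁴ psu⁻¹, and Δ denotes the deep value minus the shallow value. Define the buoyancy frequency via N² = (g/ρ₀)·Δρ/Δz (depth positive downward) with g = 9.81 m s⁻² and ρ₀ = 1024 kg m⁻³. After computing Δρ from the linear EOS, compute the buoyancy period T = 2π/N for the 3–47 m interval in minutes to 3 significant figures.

ΔT = +4.0 K, ΔS = +3.17 psu (deep − shallow).
Δρ/ρ₀ = −αΔT + βΔS = -1.04 × 10⁻³ + 2.2824 × 10⁻³ = 1.2424 × 10⁻³, so Δρ ≈ 1.272 kg m⁻³.
N² = (g/ρ₀)·Δρ/Δz = g·(Δρ/ρ₀)/Δz = 9.81 × 1.2424 × 10⁻³ / 44 = 2.7700 × 10⁻⁴ s⁻².
N = √(2.7700 × 10⁻⁴) = 0.016643 rad s⁻¹ → T = 2π/N = 377.53 s = 6.2922 min ≈ 6.29 min.

6.29 min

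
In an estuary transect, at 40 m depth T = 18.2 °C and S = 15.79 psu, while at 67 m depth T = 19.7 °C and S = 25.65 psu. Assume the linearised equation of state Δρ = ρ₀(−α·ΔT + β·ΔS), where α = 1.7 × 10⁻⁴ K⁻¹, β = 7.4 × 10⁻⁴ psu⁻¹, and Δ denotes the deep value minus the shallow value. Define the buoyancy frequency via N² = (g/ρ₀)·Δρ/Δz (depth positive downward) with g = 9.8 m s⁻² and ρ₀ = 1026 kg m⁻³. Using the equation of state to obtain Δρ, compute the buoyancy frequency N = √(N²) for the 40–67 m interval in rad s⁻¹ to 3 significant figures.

ΔT = +1.5 K, ΔS = +9.86 psu (deep − shallow).
Δρ/ρ₀ = −αΔT + βΔS = -2.55 × 10⁻⁴ + 7.2964 × 10⁻³ = 7.0414 × 10⁻³, so Δρ ≈ 7.224 kg m⁻³.
N² = (g/ρ₀)·Δρ/Δz = g·(Δρ/ρ₀)/Δz = 9.8 × 7.0414 × 10⁻³ / 27 = 2.5558 × 10⁻³ s⁻².
N = √(2.5558 × 10⁻³) = 0.050555 rad s⁻¹ ≈ 0.0506 rad s⁻¹.

0.0506 rad s⁻¹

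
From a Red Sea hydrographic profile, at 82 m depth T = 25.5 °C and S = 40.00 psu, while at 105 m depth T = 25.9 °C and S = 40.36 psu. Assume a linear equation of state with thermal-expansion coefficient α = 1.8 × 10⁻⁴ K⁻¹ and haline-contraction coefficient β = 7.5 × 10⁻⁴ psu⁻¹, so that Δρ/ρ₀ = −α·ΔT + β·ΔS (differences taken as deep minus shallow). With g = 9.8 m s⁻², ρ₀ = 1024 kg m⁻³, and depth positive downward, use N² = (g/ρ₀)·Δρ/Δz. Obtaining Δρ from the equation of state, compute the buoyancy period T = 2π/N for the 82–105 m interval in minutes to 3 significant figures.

11.4 min

ΔT = +0.4 K, ΔS = +0.36 psu (deep − shallow).
Δρ/ρ₀ = −αΔT + βΔS = -7.20 × 10⁻⁵ + 2.70 × 10⁻⁴ = 1.98 × 10⁻⁴, so Δρ ≈ 0.2028 kg m⁻³.
N² = (g/ρ₀)·Δρ/Δz = g·(Δρ/ρ₀)/Δz = 9.8 × 1.98 × 10⁻⁴ / 23 = 8.4365 × 10⁻⁵ s⁻².
N = √(8.4365 × 10⁻⁵) = 9.1850 × 10⁻³ rad s⁻¹ → T = 2π/N = 684.07 s = 11.401 min ≈ 11.4 min.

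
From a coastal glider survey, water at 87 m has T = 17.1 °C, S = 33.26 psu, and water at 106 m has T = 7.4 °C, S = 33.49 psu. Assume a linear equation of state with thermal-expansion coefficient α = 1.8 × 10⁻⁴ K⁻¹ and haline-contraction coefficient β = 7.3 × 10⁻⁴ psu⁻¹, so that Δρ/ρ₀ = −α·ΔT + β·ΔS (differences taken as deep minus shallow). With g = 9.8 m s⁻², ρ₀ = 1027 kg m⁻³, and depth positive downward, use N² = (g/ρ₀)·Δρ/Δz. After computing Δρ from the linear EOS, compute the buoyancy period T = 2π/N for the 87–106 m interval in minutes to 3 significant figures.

3.33 min

ΔT = -9.7 K, ΔS = +0.23 psu (deep − shallow).
Δρ/ρ₀ = −αΔT + βΔS = 1.746 × 10⁻³ + 1.679 × 10⁻⁴ = 1.9139 × 10⁻³, so Δρ ≈ 1.966 kg m⁻³.
N² = (g/ρ₀)·Δρ/Δz = g·(Δρ/ρ₀)/Δz = 9.8 × 1.9139 × 10⁻³ / 19 = 9.8717 × 10⁻⁴ s⁻².
N = √(9.8717 × 10⁻⁴) = 0.031419 rad s⁻¹ → T = 2π/N = 199.98 s = 3.3330 min ≈ 3.33 min.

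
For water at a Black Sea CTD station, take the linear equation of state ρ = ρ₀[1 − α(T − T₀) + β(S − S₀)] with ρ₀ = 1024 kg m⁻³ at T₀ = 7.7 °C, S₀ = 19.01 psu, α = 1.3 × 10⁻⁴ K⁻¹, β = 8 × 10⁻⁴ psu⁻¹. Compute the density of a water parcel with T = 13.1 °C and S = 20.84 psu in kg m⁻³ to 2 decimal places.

T − T₀ = +5.4 K, S − S₀ = +1.83 psu.
Bracket = 1 − α·(+5.4) + β·(+1.83) = 1 + (7.62 × 10⁻⁴) = 1.0007620.
ρ = 1024 × 1.0007620 = 1024.78 kg m⁻³.

1024.78 kg m⁻³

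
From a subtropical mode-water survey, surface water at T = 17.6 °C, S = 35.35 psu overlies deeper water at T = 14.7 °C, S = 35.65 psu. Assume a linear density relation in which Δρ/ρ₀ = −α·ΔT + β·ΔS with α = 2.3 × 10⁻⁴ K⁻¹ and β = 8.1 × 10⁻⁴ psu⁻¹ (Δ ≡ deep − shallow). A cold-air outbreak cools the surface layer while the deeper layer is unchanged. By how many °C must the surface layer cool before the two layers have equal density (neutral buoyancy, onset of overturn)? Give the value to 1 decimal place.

Neutral buoyancy requires Δρ = 0, i.e. −α(T_deep − T_surf′) + β(S_deep − S_surf) = 0.
T_surf′ = T_deep − (β/α)·ΔS = 14.7 − (8.1 × 10⁻⁴/2.3 × 10⁻⁴)·(+0.30) = 13.643 °C.
Cooling required: 17.6 − (13.643) = 3.957 °C.

4.0 °C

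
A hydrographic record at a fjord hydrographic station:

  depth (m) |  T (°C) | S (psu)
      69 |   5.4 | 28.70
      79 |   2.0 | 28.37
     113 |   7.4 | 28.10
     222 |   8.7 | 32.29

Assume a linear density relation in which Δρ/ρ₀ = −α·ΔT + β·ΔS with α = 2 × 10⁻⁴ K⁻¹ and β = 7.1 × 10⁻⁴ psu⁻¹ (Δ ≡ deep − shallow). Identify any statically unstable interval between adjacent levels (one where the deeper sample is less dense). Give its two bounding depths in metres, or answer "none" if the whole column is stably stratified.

79–113 m

Evaluate Δρ/ρ₀ = −αΔT + βΔS across each adjacent pair:
  69–79 m: −αΔT+βΔS = −(2 × 10⁻⁴)(-3.4)+(7.1 × 10⁻⁴)(-0.33) = 4.5 × 10⁻⁴ → stable
  79–113 m: −αΔT+βΔS = −(2 × 10⁻⁴)(+5.4)+(7.1 × 10⁻⁴)(-0.27) = -1.3 × 10⁻³ → UNSTABLE
  113–222 m: −αΔT+βΔS = −(2 × 10⁻⁴)(+1.3)+(7.1 × 10⁻⁴)(+4.19) = 2.7 × 10⁻³ → stable
The 79–113 m interval has Δρ < 0: lighter water underlies denser water.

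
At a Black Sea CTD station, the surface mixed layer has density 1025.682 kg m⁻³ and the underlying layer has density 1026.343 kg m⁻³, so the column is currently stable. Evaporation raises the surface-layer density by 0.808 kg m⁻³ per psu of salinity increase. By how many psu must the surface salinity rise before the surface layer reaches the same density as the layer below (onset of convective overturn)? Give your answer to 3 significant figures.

Density deficit of the surface layer: 1026.343 − 1025.682 = 0.661 kg m⁻³.
Required change = 0.661 / 0.808 = 0.818 psu.

0.818 psu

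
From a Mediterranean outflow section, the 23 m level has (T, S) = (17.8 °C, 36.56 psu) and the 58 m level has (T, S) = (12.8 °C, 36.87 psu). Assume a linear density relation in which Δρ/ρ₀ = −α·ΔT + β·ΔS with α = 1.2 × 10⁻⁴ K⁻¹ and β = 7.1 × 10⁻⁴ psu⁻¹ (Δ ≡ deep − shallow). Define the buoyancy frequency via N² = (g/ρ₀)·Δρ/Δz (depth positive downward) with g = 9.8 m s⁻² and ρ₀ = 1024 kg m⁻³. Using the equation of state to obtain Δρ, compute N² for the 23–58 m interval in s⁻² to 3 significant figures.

2.30 × 10⁻⁴ s⁻²

ΔT = -5.0 K, ΔS = +0.31 psu (deep − shallow).
Δρ/ρ₀ = −αΔT + βΔS = 6.00 × 10⁻⁴ + 2.201 × 10⁻⁴ = 8.201 × 10⁻⁴, so Δρ ≈ 0.8398 kg m⁻³.
N² = (g/ρ₀)·Δρ/Δz = g·(Δρ/ρ₀)/Δz = 9.8 × 8.201 × 10⁻⁴ / 35 = 2.2963 × 10⁻⁴ s⁻² ≈ 2.30 × 10⁻⁴ s⁻².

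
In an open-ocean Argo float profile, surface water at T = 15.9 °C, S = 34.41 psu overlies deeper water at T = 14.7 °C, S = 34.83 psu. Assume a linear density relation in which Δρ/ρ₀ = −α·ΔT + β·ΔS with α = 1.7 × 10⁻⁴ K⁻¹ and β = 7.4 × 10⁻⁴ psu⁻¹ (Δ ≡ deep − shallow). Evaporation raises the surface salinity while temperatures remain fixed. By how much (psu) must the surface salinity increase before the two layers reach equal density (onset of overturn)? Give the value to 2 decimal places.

0.70 psu

Neutral buoyancy requires −α(T_deep − T_surf) + β(S_deep − S_surf′) = 0.
S_surf′ = S_deep − (α/β)·ΔT = 34.83 − (1.7 × 10⁻⁴/7.4 × 10⁻⁴)·(-1.2) = 35.1057 psu.
Increase required: 35.1057 − 34.41 = 0.6957 psu.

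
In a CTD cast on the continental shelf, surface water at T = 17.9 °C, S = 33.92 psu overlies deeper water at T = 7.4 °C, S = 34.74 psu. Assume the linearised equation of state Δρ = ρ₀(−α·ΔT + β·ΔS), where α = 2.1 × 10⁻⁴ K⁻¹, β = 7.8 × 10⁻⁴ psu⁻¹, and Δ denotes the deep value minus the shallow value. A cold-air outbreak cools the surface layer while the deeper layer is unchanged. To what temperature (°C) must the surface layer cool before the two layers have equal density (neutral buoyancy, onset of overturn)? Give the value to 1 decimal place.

4.4 °C

Neutral buoyancy requires Δρ = 0, i.e. −α(T_deep − T_surf′) + β(S_deep − S_surf) = 0.
T_surf′ = T_deep − (β/α)·ΔS = 7.4 − (7.8 × 10⁻⁴/2.1 × 10⁻⁴)·(+0.82) = 4.354 °C.
Cooling required: 17.9 − (4.354) = 13.546 °C.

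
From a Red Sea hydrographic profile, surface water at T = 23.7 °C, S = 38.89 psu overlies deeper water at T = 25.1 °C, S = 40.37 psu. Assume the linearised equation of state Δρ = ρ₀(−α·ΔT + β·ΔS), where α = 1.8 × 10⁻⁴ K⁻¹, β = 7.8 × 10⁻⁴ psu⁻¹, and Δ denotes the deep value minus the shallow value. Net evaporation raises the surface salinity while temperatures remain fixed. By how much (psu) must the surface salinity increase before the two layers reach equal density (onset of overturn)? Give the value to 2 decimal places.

Neutral buoyancy requires −α(T_deep − T_surf) + β(S_deep − S_surf′) = 0.
S_surf′ = S_deep − (α/β)·ΔT = 40.37 − (1.8 × 10⁻⁴/7.8 × 10⁻⁴)·(+1.4) = 40.0469 psu.
Increase required: 40.0469 − 38.89 = 1.1569 psu.

1.16 psu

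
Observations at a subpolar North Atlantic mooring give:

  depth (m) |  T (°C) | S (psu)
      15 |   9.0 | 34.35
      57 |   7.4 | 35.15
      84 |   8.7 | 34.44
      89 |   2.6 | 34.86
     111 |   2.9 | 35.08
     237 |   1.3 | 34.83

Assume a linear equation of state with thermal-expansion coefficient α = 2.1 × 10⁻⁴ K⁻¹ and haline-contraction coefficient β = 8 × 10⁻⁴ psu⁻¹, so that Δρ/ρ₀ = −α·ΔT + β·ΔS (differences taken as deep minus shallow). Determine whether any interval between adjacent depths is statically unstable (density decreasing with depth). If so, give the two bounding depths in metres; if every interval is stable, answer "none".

Evaluate Δρ/ρ₀ = −αΔT + βΔS across each adjacent pair:
  15–57 m: −αΔT+βΔS = −(2.1 × 10⁻⁴)(-1.6)+(8 × 10⁻⁴)(+0.80) = 9.8 × 10⁻⁴ → stable
  57–84 m: −αΔT+βΔS = −(2.1 × 10⁻⁴)(+1.3)+(8 × 10⁻⁴)(-0.71) = -8.4 × 10⁻⁴ → UNSTABLE
  84–89 m: −αΔT+βΔS = −(2.1 × 10⁻⁴)(-6.1)+(8 × 10⁻⁴)(+0.42) = 1.6 × 10⁻³ → stable
  89–111 m: −αΔT+βΔS = −(2.1 × 10⁻⁴)(+0.3)+(8 × 10⁻⁴)(+0.22) = 1.1 × 10⁻⁴ → stable
  111–237 m: −αΔT+βΔS = −(2.1 × 10⁻⁴)(-1.6)+(8 × 10⁻⁴)(-0.25) = 1.4 × 10⁻⁴ → stable
The 57–84 m interval has Δρ < 0: lighter water underlies denser water.

57–84 m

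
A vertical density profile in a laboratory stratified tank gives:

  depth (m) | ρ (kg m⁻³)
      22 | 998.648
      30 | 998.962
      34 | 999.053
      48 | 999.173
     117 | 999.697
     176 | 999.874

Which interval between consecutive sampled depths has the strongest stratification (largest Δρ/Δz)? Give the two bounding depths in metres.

Compute the density gradient over each adjacent pair:
  22–30 m: Δρ/Δz = 0.314/8 = 0.039 kg m⁻⁴
  30–34 m: Δρ/Δz = 0.091/4 = 0.023 kg m⁻⁴
  34–48 m: Δρ/Δz = 0.120/14 = 8.6 × 10⁻³ kg m⁻⁴
  48–117 m: Δρ/Δz = 0.524/69 = 7.6 × 10⁻³ kg m⁻⁴
  117–176 m: Δρ/Δz = 0.177/59 = 3.0 × 10⁻³ kg m⁻⁴
The largest gradient is in the 22–30 m interval — the pycnocline.

22–30 m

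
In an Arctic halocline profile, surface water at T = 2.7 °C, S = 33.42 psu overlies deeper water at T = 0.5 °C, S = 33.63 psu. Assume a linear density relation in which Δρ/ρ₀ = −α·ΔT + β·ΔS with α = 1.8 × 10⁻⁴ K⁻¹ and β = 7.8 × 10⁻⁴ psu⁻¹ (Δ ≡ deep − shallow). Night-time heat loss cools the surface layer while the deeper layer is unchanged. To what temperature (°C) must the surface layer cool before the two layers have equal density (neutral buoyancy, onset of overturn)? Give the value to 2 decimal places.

-0.41 °C

Neutral buoyancy requires Δρ = 0, i.e. −α(T_deep − T_surf′) + β(S_deep − S_surf) = 0.
T_surf′ = T_deep − (β/α)·ΔS = 0.5 − (7.8 × 10⁻⁴/1.8 × 10⁻⁴)·(+0.21) = -0.4100 °C.
Cooling required: 2.7 − (-0.4100) = 3.1100 °C.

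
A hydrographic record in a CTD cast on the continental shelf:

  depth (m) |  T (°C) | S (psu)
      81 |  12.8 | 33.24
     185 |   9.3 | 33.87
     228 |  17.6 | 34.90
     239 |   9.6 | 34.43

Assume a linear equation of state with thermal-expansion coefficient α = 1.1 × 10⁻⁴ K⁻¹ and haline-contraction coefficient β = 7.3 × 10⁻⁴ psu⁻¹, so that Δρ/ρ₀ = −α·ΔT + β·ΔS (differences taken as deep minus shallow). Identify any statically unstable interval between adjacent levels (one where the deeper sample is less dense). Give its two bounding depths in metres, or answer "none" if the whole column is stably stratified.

Evaluate Δρ/ρ₀ = −αΔT + βΔS across each adjacent pair:
  81–185 m: −αΔT+βΔS = −(1.1 × 10⁻⁴)(-3.5)+(7.3 × 10⁻⁴)(+0.63) = 8.4 × 10⁻⁴ → stable
  185–228 m: −αΔT+βΔS = −(1.1 × 10⁻⁴)(+8.3)+(7.3 × 10⁻⁴)(+1.03) = -1.6 × 10⁻⁴ → UNSTABLE
  228–239 m: −αΔT+βΔS = −(1.1 × 10⁻⁴)(-8.0)+(7.3 × 10⁻⁴)(-0.47) = 5.4 × 10⁻⁴ → stable
The 185–228 m interval has Δρ < 0: lighter water underlies denser water.

185–228 m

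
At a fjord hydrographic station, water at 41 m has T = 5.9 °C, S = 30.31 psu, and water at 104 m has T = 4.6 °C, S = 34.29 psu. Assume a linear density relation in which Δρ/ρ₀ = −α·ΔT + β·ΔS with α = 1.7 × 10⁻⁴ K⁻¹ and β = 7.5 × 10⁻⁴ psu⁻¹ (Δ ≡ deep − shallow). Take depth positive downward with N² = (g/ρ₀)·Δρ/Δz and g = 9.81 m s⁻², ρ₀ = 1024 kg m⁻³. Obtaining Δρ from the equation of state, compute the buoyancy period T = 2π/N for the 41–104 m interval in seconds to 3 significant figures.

281 s

ΔT = -1.3 K, ΔS = +3.98 psu (deep − shallow).
Δρ/ρ₀ = −αΔT + βΔS = 2.21 × 10⁻⁴ + 2.985 × 10⁻³ = 3.206 × 10⁻³, so Δρ ≈ 3.283 kg m⁻³.
N² = (g/ρ₀)·Δρ/Δz = g·(Δρ/ρ₀)/Δz = 9.81 × 3.206 × 10⁻³ / 63 = 4.9922 × 10⁻⁴ s⁻².
N = √(4.9922 × 10⁻⁴) = 0.022343 rad s⁻¹ → T = 2π/N = 281.21 s ≈ 281 s.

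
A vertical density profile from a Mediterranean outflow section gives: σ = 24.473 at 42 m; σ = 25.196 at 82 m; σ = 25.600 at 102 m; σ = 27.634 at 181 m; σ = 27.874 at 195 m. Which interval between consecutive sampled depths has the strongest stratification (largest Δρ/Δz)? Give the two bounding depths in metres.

Compute the density gradient over each adjacent pair:
  42–82 m: Δρ/Δz = 0.723/40 = 0.018 kg m⁻⁴
  82–102 m: Δρ/Δz = 0.404/20 = 0.020 kg m⁻⁴
  102–181 m: Δρ/Δz = 2.034/79 = 0.026 kg m⁻⁴
  181–195 m: Δρ/Δz = 0.240/14 = 0.017 kg m⁻⁴
The largest gradient is in the 102–181 m interval — the pycnocline.

102–181 m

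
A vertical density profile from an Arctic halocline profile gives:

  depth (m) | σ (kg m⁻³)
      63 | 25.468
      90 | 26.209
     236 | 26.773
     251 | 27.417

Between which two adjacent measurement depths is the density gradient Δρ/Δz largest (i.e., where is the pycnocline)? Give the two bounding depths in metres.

Compute the density gradient over each adjacent pair:
  63–90 m: Δρ/Δz = 0.741/27 = 0.027 kg m⁻⁴
  90–236 m: Δρ/Δz = 0.564/146 = 3.9 × 10⁻³ kg m⁻⁴
  236–251 m: Δρ/Δz = 0.644/15 = 0.043 kg m⁻⁴
The largest gradient is in the 236–251 m interval — the pycnocline.

236–251 m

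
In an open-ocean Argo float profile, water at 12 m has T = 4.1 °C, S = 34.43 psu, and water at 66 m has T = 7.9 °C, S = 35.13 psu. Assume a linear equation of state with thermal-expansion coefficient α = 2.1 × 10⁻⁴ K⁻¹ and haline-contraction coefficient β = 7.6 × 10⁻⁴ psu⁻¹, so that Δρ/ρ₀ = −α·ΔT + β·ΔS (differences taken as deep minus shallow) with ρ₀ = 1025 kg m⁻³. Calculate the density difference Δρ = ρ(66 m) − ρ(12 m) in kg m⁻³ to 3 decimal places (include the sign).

ΔT = +3.8 K, ΔS = +0.70 psu (deep − shallow).
Δρ/ρ₀ = −(2.1 × 10⁻⁴)(+3.8) + (7.6 × 10⁻⁴)(+0.70) = -2.66 × 10⁻⁴.
Δρ = 1025 × (-2.66 × 10⁻⁴) = -0.273 kg m⁻³.
Negative Δρ: lighter below, statically unstable.

-0.273 kg m⁻³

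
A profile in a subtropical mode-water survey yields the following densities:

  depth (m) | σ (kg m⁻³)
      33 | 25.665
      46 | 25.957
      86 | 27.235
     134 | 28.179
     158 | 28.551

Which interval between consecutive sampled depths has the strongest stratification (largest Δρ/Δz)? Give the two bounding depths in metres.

46–86 m

Compute the density gradient over each adjacent pair:
  33–46 m: Δρ/Δz = 0.292/13 = 0.022 kg m⁻⁴
  46–86 m: Δρ/Δz = 1.278/40 = 0.032 kg m⁻⁴
  86–134 m: Δρ/Δz = 0.944/48 = 0.020 kg m⁻⁴
  134–158 m: Δρ/Δz = 0.372/24 = 0.015 kg m⁻⁴
The largest gradient is in the 46–86 m interval — the pycnocline.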